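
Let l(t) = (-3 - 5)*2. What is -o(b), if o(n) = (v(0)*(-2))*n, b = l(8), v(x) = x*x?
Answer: 0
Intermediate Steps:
v(x) = x²
l(t) = -16 (l(t) = -8*2 = -16)
b = -16
o(n) = 0 (o(n) = (0²*(-2))*n = (0*(-2))*n = 0*n = 0)
-o(b) = -1*0 = 0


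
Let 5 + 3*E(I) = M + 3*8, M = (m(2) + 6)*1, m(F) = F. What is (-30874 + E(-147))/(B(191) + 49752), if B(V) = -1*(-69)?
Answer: -30865/49821 ≈ -0.61952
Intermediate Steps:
B(V) = 69
M = 8 (M = (2 + 6)*1 = 8*1 = 8)
E(I) = 9 (E(I) = -5/3 + (8 + 3*8)/3 = -5/3 + (8 + 24)/3 = -5/3 + (⅓)*32 = -5/3 + 32/3 = 9)
(-30874 + E(-147))/(B(191) + 49752) = (-30874 + 9)/(69 + 49752) = -30865/49821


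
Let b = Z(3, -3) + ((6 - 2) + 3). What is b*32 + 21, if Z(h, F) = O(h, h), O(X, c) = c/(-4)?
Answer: 221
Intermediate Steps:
O(X, c) = -c/4 (O(X, c) = c*(-¼) = -c/4)
Z(h, F) = -h/4
b = 25/4 (b = -¼*3 + ((6 - 2) + 3) = -¾ + (4 + 3) = -¾ + 7 = 25/4 ≈ 6.2500)
b*32 + 21 = (25/4)*32 + 21 = 200 + 21 = 221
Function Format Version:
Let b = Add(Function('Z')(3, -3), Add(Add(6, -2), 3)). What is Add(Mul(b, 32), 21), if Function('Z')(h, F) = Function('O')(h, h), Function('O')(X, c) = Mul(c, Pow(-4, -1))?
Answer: 221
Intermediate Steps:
Function('O')(X, c) = Mul(Rational(-1, 4), c) (Function('O')(X, c) = Mul(c, Rational(-1, 4)) = Mul(Rational(-1, 4), c))
Function('Z')(h, F) = Mul(Rational(-1, 4), h)
b = Rational(25, 4) (b = Add(Mul(Rational(-1, 4), 3), Add(Add(6, -2), 3)) = Add(Rational(-3, 4), Add(4, 3)) = Add(Rational(-3, 4), 7) = Rational(25, 4) ≈ 6.2500)
Add(Mul(b, 32), 21) = Add(Mul(Rational(25, 4), 32), 21) = Add(200, 21) = 221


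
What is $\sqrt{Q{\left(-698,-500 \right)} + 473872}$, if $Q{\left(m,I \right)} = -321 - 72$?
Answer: $\sqrt{473479} \approx 688.1$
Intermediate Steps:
$Q{\left(m,I \right)} = -393$ ($Q{\left(m,I \right)} = -321 - 72 = -393$)
$\sqrt{Q{\left(-698,-500 \right)} + 473872} = \sqrt{-393 + 473872} = \sqrt{473479}$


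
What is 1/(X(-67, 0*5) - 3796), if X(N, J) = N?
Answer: -1/3863 ≈ -0.00025887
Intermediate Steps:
1/(X(-67, 0*5) - 3796) = 1/(-67 - 3796) = 1/(-3863) = -1/3863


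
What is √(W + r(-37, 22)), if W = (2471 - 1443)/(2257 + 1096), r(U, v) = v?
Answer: √250784282/3353 ≈ 4.7230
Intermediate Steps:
W = 1028/3353 ≈ 0.30659
√(W + r(-37, 22)) = √(1028/3353 + 22) = √(74794/3353) = √250784282/3353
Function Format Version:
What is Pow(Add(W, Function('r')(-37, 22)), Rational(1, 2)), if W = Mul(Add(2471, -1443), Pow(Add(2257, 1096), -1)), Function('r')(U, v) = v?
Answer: Mul(Rational(1, 3353), Pow(250784282, Rational(1, 2))) ≈ 4.7230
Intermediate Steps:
W = Rational(1028, 3353) (W = Mul(1028, Pow(3353, -1)) = Mul(1028, Rational(1, 3353)) = Rational(1028, 3353) ≈ 0.30659)
Pow(Add(W, Function('r')(-37, 22)), Rational(1, 2)) = Pow(Add(Rational(1028, 3353), 22), Rational(1, 2)) = Pow(Rational(74794, 3353), Rational(1, 2)) = Mul(Rational(1, 3353), Pow(250784282, Rational(1, 2)))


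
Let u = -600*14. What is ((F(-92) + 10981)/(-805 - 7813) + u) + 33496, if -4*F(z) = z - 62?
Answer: 432532617/17236 ≈ 25095.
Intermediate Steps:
F(z) = 31/2 - z/4 (F(z) = -(z - 62)/4 = -(-62 + z)/4 = 31/2 - z/4)
u = -8400 (u = -12*700 = -8400)
((F(-92) + 10981)/(-805 - 7813) + u) + 33496 = (((31/2 - 1/4*(-92)) + 10981)/(-805 - 7813) - 8400) + 33496 = (((31/2 + 23) + 10981)/(-8618) - 8400) + 33496 = ((77/2 + 10981)*(-1/8618) - 8400) + 33496 = ((22039/2)*(-1/8618) - 8400) + 33496 = (-22039/17236 - 8400) + 33496 = -144804439/17236 + 33496 = 432532617/17236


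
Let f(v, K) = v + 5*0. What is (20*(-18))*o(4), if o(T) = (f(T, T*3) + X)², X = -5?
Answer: -360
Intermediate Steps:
f(v, K) = v (f(v, K) = v + 0 = v)
o(T) = (-5 + T)² (o(T) = (T - 5)² = (-5 + T)²)
(20*(-18))*o(4) = (20*(-18))*(-5 + 4)² = -360*(-1)² = -360*1 = -360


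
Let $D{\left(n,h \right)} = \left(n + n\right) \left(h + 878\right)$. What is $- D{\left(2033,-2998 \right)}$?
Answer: $8619920$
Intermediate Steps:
$D{\left(n,h \right)} = 2 n \left(878 + h\right)$
$- D{\left(2033,-2998 \right)} = - 2 \cdot 2033 \left(878 - 2998\right) = - 2 \cdot 2033 \left(-2120\right) = \left(-1\right) \left(-8619920\right) = 8619920$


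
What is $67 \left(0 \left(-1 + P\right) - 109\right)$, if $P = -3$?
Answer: $-7303$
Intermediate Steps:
$67 \left(0 \left(-1 + P\right) - 109\right) = 67 \left(0 \left(-1 - 3\right) - 109\right) = 67 \left(0 \left(-4\right) - 109\right) = 67 \left(0 - 109\right) = 67 \left(-109\right) = -7303$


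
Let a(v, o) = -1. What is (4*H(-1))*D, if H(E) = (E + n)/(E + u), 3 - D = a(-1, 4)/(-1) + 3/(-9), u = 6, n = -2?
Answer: -28/5 ≈ -5.6000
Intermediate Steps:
D = 7/3 (D = 3 - (-1/(-1) + 3/(-9)) = 3 - (-1*(-1) + 3*(-1/9)) = 3 - (1 - 1/3) = 3 - 1*2/3 = 3 - 2/3 = 7/3 ≈ 2.3333)
H(E) = (-2 + E)/(6 + E) (H(E) = (E - 2)/(E + 6) = (-2 + E)/(6 + E))
(4*H(-1))*D = (4*((-2 - 1)/(6 - 1)))*(7/3) = (4*(-3/5))*(7/3) = -12/5*7/3 = -28/5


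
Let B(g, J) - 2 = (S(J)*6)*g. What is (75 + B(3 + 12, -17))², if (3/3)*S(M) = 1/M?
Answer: 1485961/289 ≈ 5141.7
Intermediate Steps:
S(M) = 1/M
B(g, J) = 2 + 6*g/J (B(g, J) = 2 + (6/J)*g = 2 + 6*g/J)
(75 + B(3 + 12, -17))² = (75 + (2 + 6*(3 + 12)/(-17)))² = (75 + (2 + 6*15*(-1/17)))² = (75 + (2 - 90/17))² = (75 - 56/17)² = (1219/17)² = 1485961/289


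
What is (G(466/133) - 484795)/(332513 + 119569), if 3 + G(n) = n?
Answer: -10746278/10021151 ≈ -1.0724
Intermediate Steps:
G(n) = -3 + n
(G(466/133) - 484795)/(332513 + 119569) = ((-3 + 466/133) - 484795)/(332513 + 119569) = ((-3 + 466*(1/133)) - 484795)/452082 = ((-3 + 466/133) - 484795)*(1/452082) = (67/133 - 484795)*(1/452082) = -64477668/133*1/452082 = -10746278/10021151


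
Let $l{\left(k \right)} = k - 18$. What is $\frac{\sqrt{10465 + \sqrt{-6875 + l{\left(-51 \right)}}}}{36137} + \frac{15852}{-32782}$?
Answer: $- \frac{7926}{16391} + \frac{\sqrt{10465 + 4 i \sqrt{434}}}{36137} \approx -0.48073 + 1.1271 \cdot 10^{-5} i$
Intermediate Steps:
$l{\left(k \right)} = -18 + k$
$\frac{\sqrt{10465 + \sqrt{-6875 + l{\left(-51 \right)}}}}{36137} + \frac{15852}{-32782} = \frac{\sqrt{10465 + \sqrt{-6875 - 69}}}{36137} + \frac{15852}{-32782} = \sqrt{10465 + \sqrt{-6875 - 69}} \cdot \frac{1}{36137} + 15852 \left(- \frac{1}{32782}\right) = \sqrt{10465 + \sqrt{-6944}} \cdot \frac{1}{36137} - \frac{7926}{16391} = \sqrt{10465 + 4 i \sqrt{434}} \cdot \frac{1}{36137} - \frac{7926}{16391} = \frac{\sqrt{10465 + 4 i \sqrt{434}}}{36137} - \frac{7926}{16391} = - \frac{7926}{16391} + \frac{\sqrt{10465 + 4 i \sqrt{434}}}{36137}$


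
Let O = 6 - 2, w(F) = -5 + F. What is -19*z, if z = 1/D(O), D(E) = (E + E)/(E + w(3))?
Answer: -19/4 ≈ -4.7500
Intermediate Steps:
O = 4
D(E) = 2*E/(-2 + E) (D(E) = (E + E)/(E + (-5 + 3)) = (2*E)/(E - 2) = (2*E)/(-2 + E) = 2*E/(-2 + E))
z = ¼ (z = 1/(2*4/(-2 + 4)) = 1/(2*4/2) = 1/(2*4*(½)) = 1/4 = ¼ ≈ 0.25000)
-19*z = -19*¼ = -19/4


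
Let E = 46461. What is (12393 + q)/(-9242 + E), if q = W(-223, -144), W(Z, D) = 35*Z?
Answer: 4588/37219 ≈ 0.12327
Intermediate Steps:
q = -7805 (q = 35*(-223) = -7805)
(12393 + q)/(-9242 + E) = (12393 - 7805)/(-9242 + 46461) = 4588/37219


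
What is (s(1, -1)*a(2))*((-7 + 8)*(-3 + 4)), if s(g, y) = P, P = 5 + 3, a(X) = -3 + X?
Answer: -8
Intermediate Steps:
P = 8
s(g, y) = 8
(s(1, -1)*a(2))*((-7 + 8)*(-3 + 4)) = (8*(-3 + 2))*((-7 + 8)*(-3 + 4)) = (8*(-1))*(1*1) = -8*1 = -8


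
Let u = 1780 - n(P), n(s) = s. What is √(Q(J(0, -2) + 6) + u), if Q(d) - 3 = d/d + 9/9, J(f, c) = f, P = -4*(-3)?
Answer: 3*√197 ≈ 42.107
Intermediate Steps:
P = 12
u = 1768 (u = 1780 - 1*12 = 1780 - 12 = 1768)
Q(d) = 5 (Q(d) = 3 + (d/d + 9/9) = 3 + (1 + 9*(⅑)) = 3 + (1 + 1) = 3 + 2 = 5)
√(Q(J(0, -2) + 6) + u) = √(5 + 1768) = √1773 = 3*√197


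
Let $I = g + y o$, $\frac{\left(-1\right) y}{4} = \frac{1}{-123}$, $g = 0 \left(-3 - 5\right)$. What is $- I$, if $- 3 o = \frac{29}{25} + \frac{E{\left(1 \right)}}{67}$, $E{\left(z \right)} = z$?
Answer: $\frac{64}{5025} \approx 0.012736$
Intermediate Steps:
$g = 0$ ($g = 0 \left(-8\right) = 0$)
$y = \frac{4}{123}$ ($y = - \frac{4}{-123} = \left(-4\right) \left(- \frac{1}{123}\right) = \frac{4}{123} \approx 0.03252$)
$o = - \frac{656}{1675}$ ($o = - \frac{\frac{29}{25} + 1 \cdot \frac{1}{67}}{3} = - \frac{29 \cdot \frac{1}{25} + 1 \cdot \frac{1}{67}}{3} = - \frac{\frac{29}{25} + \frac{1}{67}}{3} = \left(- \frac{1}{3}\right) \frac{1968}{1675} = - \frac{656}{1675} \approx -0.39164$)
$I = - \frac{64}{5025}$ ($I = 0 + \frac{4}{123} \left(- \frac{656}{1675}\right) = 0 - \frac{64}{5025} = - \frac{64}{5025} \approx -0.012736$)
$- I = \left(-1\right) \left(- \frac{64}{5025}\right) = \frac{64}{5025}$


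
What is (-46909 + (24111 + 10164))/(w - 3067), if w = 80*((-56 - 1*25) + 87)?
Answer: 12634/2587 ≈ 4.8837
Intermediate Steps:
w = 480 (w = 80*((-56 - 25) + 87) = 80*(-81 + 87) = 80*6 = 480)
(-46909 + (24111 + 10164))/(w - 3067) = (-46909 + (24111 + 10164))/(480 - 3067) = (-46909 + 34275)/(-2587) = -12634*(-1/2587) = 12634/2587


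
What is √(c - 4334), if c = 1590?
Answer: 14*I*√14 ≈ 52.383*I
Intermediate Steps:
√(c - 4334) = √(1590 - 4334) = √(-2744) = 14*I*√14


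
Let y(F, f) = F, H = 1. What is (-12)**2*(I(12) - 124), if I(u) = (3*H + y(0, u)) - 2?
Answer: -17712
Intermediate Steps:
I(u) = 1 (I(u) = (3*1 + 0) - 2 = (3 + 0) - 2 = 3 - 2 = 1)
(-12)**2*(I(12) - 124) = (-12)**2*(1 - 124) = 144*(-123) = -17712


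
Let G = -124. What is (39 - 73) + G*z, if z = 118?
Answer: -14666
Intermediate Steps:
(39 - 73) + G*z = (39 - 73) - 124*118 = -34 - 14632 = -14666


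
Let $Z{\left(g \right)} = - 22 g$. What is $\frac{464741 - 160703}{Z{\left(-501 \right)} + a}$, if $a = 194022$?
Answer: $\frac{7239}{4882} \approx 1.4828$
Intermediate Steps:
$\frac{464741 - 160703}{Z{\left(-501 \right)} + a} = \frac{464741 - 160703}{\left(-22\right) \left(-501\right) + 194022} = \frac{304038}{11022 + 194022} = \frac{304038}{205044} = 304038 \cdot \frac{1}{205044} = \frac{7239}{4882}$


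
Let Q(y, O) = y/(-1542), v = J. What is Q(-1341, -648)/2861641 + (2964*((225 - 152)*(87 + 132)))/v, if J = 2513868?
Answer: 5808208576054569/308133908084786 ≈ 18.850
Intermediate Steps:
v = 2513868
Q(y, O) = -y/1542 (Q(y, O) = y*(-1/1542) = -y/1542)
Q(-1341, -648)/2861641 + (2964*((225 - 152)*(87 + 132)))/v = -1/1542*(-1341)/2861641 + (2964*((225 - 152)*(87 + 132)))/2513868 = (447/514)*(1/2861641) + (2964*(73*219))*(1/2513868) = 447/1470883474 + (2964*15987)*(1/2513868) = 447/1470883474 + 47385468*(1/2513868) = 447/1470883474 + 3948789/209489 = 5808208576054569/308133908084786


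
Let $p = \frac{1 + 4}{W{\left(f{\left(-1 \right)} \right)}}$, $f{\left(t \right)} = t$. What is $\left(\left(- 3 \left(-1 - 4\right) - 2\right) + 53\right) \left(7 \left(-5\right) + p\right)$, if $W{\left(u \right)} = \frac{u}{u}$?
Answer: $-1980$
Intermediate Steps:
$W{\left(u \right)} = 1$
$p = 5$ ($p = \frac{1 + 4}{1} = 5 \cdot 1 = 5$)
$\left(\left(- 3 \left(-1 - 4\right) - 2\right) + 53\right) \left(7 \left(-5\right) + p\right) = \left(\left(- 3 \left(-1 - 4\right) - 2\right) + 53\right) \left(7 \left(-5\right) + 5\right) = \left(\left(- 3 \left(-1 - 4\right) - 2\right) + 53\right) \left(-35 + 5\right) = \left(\left(\left(-3\right) \left(-5\right) - 2\right) + 53\right) \left(-30\right) = \left(\left(15 - 2\right) + 53\right) \left(-30\right) = \left(13 + 53\right) \left(-30\right) = 66 \left(-30\right) = -1980$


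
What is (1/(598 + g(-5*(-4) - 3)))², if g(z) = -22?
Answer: 1/331776 ≈ 3.0141e-6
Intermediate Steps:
(1/(598 + g(-5*(-4) - 3)))² = (1/(598 - 22))² = (1/576)² = 1/331776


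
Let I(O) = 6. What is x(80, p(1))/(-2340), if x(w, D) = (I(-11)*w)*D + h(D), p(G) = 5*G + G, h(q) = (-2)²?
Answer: -721/585 ≈ -1.2325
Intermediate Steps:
h(q) = 4
p(G) = 6*G
x(w, D) = 4 + 6*D*w (x(w, D) = (6*w)*D + 4 = 6*D*w + 4 = 4 + 6*D*w)
x(80, p(1))/(-2340) = (4 + 6*(6*1)*80)/(-2340) = (4 + 6*6*80)*(-1/2340) = (4 + 2880)*(-1/2340) = 2884*(-1/2340) = -721/585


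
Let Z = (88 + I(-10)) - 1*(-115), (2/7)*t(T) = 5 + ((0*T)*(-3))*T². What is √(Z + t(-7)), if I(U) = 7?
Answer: √910/2 ≈ 15.083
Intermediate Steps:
t(T) = 35/2 (t(T) = 7*(5 + ((0*T)*(-3))*T²)/2 = 7*(5 + (0*(-3))*T²)/2 = 7*(5 + 0*T²)/2 = 7*(5 + 0)/2 = (7/2)*5 = 35/2)
Z = 210 (Z = (88 + 7) - 1*(-115) = 95 + 115 = 210)
√(Z + t(-7)) = √(210 + 35/2) = √(455/2) = √910/2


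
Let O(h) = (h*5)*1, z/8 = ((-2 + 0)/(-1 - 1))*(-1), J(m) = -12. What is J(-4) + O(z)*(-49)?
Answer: 1948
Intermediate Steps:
z = -8 (z = 8*(((-2 + 0)/(-1 - 1))*(-1)) = 8*(-2/(-2)*(-1)) = 8*(-2*(-1/2)*(-1)) = 8*(1*(-1)) = 8*(-1) = -8)
O(h) = 5*h (O(h) = (5*h)*1 = 5*h)
J(-4) + O(z)*(-49) = -12 + (5*(-8))*(-49) = -12 - 40*(-49) = -12 + 1960 = 1948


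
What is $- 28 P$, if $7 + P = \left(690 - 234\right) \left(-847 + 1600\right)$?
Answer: $-9614108$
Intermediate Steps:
$P = 343361$ ($P = -7 + \left(690 - 234\right) \left(-847 + 1600\right) = -7 + 456 \cdot 753 = -7 + 343368 = 343361$)
$- 28 P = \left(-28\right) 343361 = -9614108$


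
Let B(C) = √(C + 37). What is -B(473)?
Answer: -√510 ≈ -22.583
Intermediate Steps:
B(C) = √(37 + C)
-B(473) = -√(37 + 473) = -√510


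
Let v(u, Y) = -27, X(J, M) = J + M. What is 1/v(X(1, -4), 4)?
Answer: -1/27 ≈ -0.037037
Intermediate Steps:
1/v(X(1, -4), 4) = 1/(-27) = -1/27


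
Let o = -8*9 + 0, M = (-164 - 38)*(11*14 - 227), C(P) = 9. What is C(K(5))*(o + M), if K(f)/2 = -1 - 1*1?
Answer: 132066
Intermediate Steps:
K(f) = -4 (K(f) = 2*(-1 - 1*1) = 2*(-1 - 1) = 2*(-2) = -4)
M = 14746 (M = -202*(154 - 227) = -202*(-73) = 14746)
o = -72 (o = -72 + 0 = -72)
C(K(5))*(o + M) = 9*(-72 + 14746) = 9*14674 = 132066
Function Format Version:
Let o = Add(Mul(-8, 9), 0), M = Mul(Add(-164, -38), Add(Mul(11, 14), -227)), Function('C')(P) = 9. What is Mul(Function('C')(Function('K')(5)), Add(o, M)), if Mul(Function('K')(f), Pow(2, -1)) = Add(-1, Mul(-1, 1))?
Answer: 132066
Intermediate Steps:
Function('K')(f) = -4 (Function('K')(f) = Mul(2, Add(-1, Mul(-1, 1))) = Mul(2, Add(-1, -1)) = Mul(2, -2) = -4)
M = 14746 (M = Mul(-202, Add(154, -227)) = Mul(-202, -73) = 14746)
o = -72 (o = Add(-72, 0) = -72)
Mul(Function('C')(Function('K')(5)), Add(o, M)) = Mul(9, Add(-72, 14746)) = Mul(9, 14674) = 132066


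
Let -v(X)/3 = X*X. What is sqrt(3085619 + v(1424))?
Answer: I*sqrt(2997709) ≈ 1731.4*I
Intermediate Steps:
v(X) = -3*X**2 (v(X) = -3*X*X = -3*X**2)
sqrt(3085619 + v(1424)) = sqrt(3085619 - 3*1424**2) = sqrt(3085619 - 3*2027776) = sqrt(3085619 - 6083328) = sqrt(-2997709) = I*sqrt(2997709)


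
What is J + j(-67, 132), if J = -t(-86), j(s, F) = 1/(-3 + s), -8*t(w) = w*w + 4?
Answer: 64749/70 ≈ 924.99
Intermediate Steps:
t(w) = -1/2 - w**2/8 (t(w) = -(w*w + 4)/8 = -(w**2 + 4)/8 = -(4 + w**2)/8 = -1/2 - w**2/8)
J = 925 (J = -(-1/2 - 1/8*(-86)**2) = -(-1/2 - 1/8*7396) = -(-1/2 - 1849/2) = -1*(-925) = 925)
J + j(-67, 132) = 925 + 1/(-3 - 67) = 925 + 1/(-70) = 925 - 1/70 = 64749/70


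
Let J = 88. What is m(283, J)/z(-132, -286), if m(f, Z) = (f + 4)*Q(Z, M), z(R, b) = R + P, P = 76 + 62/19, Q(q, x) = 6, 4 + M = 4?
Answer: -5453/167 ≈ -32.653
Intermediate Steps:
M = 0 (M = -4 + 4 = 0)
P = 1506/19 (P = 76 + 62*(1/19) = 76 + 62/19 = 1506/19 ≈ 79.263)
z(R, b) = 1506/19 + R (z(R, b) = R + 1506/19 = 1506/19 + R)
m(f, Z) = 24 + 6*f (m(f, Z) = (f + 4)*6 = (4 + f)*6 = 24 + 6*f)
m(283, J)/z(-132, -286) = (24 + 6*283)/(1506/19 - 132) = (24 + 1698)/(-1002/19) = 1722*(-19/1002) = -5453/167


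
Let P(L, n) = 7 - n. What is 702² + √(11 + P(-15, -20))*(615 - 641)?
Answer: 492804 - 26*√38 ≈ 4.9264e+5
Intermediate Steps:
702² + √(11 + P(-15, -20))*(615 - 641) = 702² + √(11 + (7 - 1*(-20)))*(615 - 641) = 492804 + √(11 + (7 + 20))*(-26) = 492804 + √(11 + 27)*(-26) = 492804 + √38*(-26) = 492804 - 26*√38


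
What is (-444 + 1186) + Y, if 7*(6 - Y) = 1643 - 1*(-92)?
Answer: 3501/7 ≈ 500.14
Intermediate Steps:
Y = -1693/7 (Y = 6 - (1643 - 1*(-92))/7 = 6 - (1643 + 92)/7 = 6 - 1/7*1735 = 6 - 1735/7 = -1693/7 ≈ -241.86)
(-444 + 1186) + Y = (-444 + 1186) - 1693/7 = 742 - 1693/7 = 3501/7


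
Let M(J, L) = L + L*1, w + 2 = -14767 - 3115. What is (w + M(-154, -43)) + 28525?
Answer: 10555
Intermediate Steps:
w = -17884 (w = -2 + (-14767 - 3115) = -2 - 17882 = -17884)
M(J, L) = 2*L (M(J, L) = L + L = 2*L)
(w + M(-154, -43)) + 28525 = (-17884 + 2*(-43)) + 28525 = (-17884 - 86) + 28525 = -17970 + 28525 = 10555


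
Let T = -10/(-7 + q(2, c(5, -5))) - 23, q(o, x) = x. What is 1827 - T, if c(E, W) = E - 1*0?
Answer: 1845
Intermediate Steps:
c(E, W) = E (c(E, W) = E + 0 = E)
T = -18 (T = -10/(-7 + 5) - 23 = -10/(-2) - 23 = -½*(-10) - 23 = 5 - 23 = -18)
1827 - T = 1827 - 1*(-18) = 1827 + 18 = 1845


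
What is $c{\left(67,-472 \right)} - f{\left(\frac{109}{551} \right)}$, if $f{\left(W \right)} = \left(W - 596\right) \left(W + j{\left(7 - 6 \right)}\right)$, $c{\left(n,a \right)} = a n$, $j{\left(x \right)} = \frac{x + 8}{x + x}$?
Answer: $- \frac{17502614249}{607202} \approx -28825.0$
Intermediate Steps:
$j{\left(x \right)} = \frac{8 + x}{2 x}$
$f{\left(W \right)} = \left(-596 + W\right) \left(\frac{9}{2} + W\right)$ ($f{\left(W \right)} = \left(W - 596\right) \left(W + \frac{8 + \left(7 - 6\right)}{2 \left(7 - 6\right)}\right) = \left(-596 + W\right) \left(W + \frac{8 + \left(7 - 6\right)}{2 \left(7 - 6\right)}\right) = \left(-596 + W\right) \left(W + \frac{8 + 1}{2 \cdot 1}\right) = \left(-596 + W\right) \left(W + \frac{1}{2} \cdot 1 \cdot 9\right) = \left(-596 + W\right) \left(W + \frac{9}{2}\right) = \left(-596 + W\right) \left(\frac{9}{2} + W\right)$)
$c{\left(67,-472 \right)} - f{\left(\frac{109}{551} \right)} = \left(-472\right) 67 - \left(-2682 + \left(\frac{109}{551}\right)^{2} - \frac{1183 \cdot \frac{109}{551}}{2}\right) = -31624 - \left(-2682 + \left(109 \cdot \frac{1}{551}\right)^{2} - \frac{1183 \cdot 109 \cdot \frac{1}{551}}{2}\right) = -31624 - \left(-2682 + \left(\frac{109}{551}\right)^{2} - \frac{128947}{1102}\right) = -31624 - \left(-2682 + \frac{11881}{303601} - \frac{128947}{1102}\right) = -31624 - - \frac{1699541799}{607202} = -31624 + \frac{1699541799}{607202} = - \frac{17502614249}{607202}$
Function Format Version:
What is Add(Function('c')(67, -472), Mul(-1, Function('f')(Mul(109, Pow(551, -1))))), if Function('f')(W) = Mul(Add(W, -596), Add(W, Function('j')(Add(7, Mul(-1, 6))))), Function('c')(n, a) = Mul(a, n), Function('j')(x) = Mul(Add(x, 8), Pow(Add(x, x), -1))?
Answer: Rational(-17502614249, 607202) ≈ -28825.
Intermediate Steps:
Function('j')(x) = Mul(Rational(1, 2), Pow(x, -1), Add(8, x)) (Function('j')(x) = Mul(Add(8, x), Pow(Mul(2, x), -1)) = Mul(Add(8, x), Mul(Rational(1, 2), Pow(x, -1))) = Mul(Rational(1, 2), Pow(x, -1), Add(8, x)))
Function('f')(W) = Mul(Add(-596, W), Add(Rational(9, 2), W)) (Function('f')(W) = Mul(Add(W, -596), Add(W, Mul(Rational(1, 2), Pow(Add(7, Mul(-1, 6)), -1), Add(8, Add(7, Mul(-1, 6)))))) = Mul(Add(-596, W), Add(W, Mul(Rational(1, 2), Pow(Add(7, -6), -1), Add(8, Add(7, -6))))) = Mul(Add(-596, W), Add(W, Mul(Rational(1, 2), Pow(1, -1), Add(8, 1)))) = Mul(Add(-596, W), Add(W, Mul(Rational(1, 2), 1, 9))) = Mul(Add(-596, W), Add(W, Rational(9, 2))) = Mul(Add(-596, W), Add(Rational(9, 2), W)))
Add(Function('c')(67, -472), Mul(-1, Function('f')(Mul(109, Pow(551, -1))))) = Add(Mul(-472, 67), Mul(-1, Add(-2682, Pow(Mul(109, Pow(551, -1)), 2), Mul(Rational(-1183, 2), Mul(109, Pow(551, -1)))))) = Add(-31624, Mul(-1, Add(-2682, Pow(Mul(109, Rational(1, 551)), 2), Mul(Rational(-1183, 2), Mul(109, Rational(1, 551)))))) = Add(-31624, Mul(-1, Add(-2682, Pow(Rational(109, 551), 2), Mul(Rational(-1183, 2), Rational(109, 551))))) = Add(-31624, Mul(-1, Add(-2682, Rational(11881, 303601), Rational(-128947, 1102)))) = Add(-31624, Mul(-1, Rational(-1699541799, 607202))) = Add(-31624, Rational(1699541799, 607202)) = Rational(-17502614249, 607202)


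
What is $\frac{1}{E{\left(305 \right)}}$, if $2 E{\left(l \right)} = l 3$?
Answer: $\frac{2}{915} \approx 0.0021858$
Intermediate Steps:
$E{\left(l \right)} = \frac{3 l}{2}$ ($E{\left(l \right)} = \frac{l 3}{2} = \frac{3 l}{2}$)
$\frac{1}{E{\left(305 \right)}} = \frac{1}{\frac{3}{2} \cdot 305} = \frac{1}{\frac{915}{2}} = \frac{2}{915}$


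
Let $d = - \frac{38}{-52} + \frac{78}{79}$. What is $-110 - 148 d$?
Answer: $- \frac{374116}{1027} \approx -364.28$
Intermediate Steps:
$d = \frac{3529}{2054}$ ($d = \left(-38\right) \left(- \frac{1}{52}\right) + 78 \cdot \frac{1}{79} = \frac{19}{26} + \frac{78}{79} = \frac{3529}{2054} \approx 1.7181$)
$-110 - 148 d = -110 - \frac{261146}{1027} = - \frac{374116}{1027}$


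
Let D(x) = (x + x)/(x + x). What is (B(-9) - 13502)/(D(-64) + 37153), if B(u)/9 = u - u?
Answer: -6751/18577 ≈ -0.36341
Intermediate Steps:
D(x) = 1 (D(x) = (2*x)/((2*x)) = (2*x)*(1/(2*x)) = 1)
B(u) = 0 (B(u) = 9*(u - u) = 9*0 = 0)
(B(-9) - 13502)/(D(-64) + 37153) = (0 - 13502)/(1 + 37153) = -13502/37154 = -13502*1/37154 = -6751/18577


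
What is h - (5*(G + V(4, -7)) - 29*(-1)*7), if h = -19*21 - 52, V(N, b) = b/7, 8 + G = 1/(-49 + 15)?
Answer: -20701/34 ≈ -608.85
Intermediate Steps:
G = -273/34 (G = -8 + 1/(-49 + 15) = -8 + 1/(-34) = -8 - 1/34 = -273/34 ≈ -8.0294)
V(N, b) = b/7 (V(N, b) = b*(⅐) = b/7)
h = -451 (h = -399 - 52 = -451)
h - (5*(G + V(4, -7)) - 29*(-1)*7) = -451 - (5*(-273/34 + (⅐)*(-7)) - 29*(-1)*7) = -451 - (5*(-273/34 - 1) + 29*7) = -451 - (5*(-307/34) + 203) = -451 - (-1535/34 + 203) = -451 - 1*5367/34 = -451 - 5367/34 = -20701/34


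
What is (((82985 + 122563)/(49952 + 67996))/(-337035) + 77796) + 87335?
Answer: 547032273386836/3312717015 ≈ 1.6513e+5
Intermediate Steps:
(((82985 + 122563)/(49952 + 67996))/(-337035) + 77796) + 87335 = ((205548/117948)*(-1/337035) + 77796) + 87335 = ((205548*(1/117948))*(-1/337035) + 77796) + 87335 = ((17129/9829)*(-1/337035) + 77796) + 87335 = (-17129/3312717015 + 77796) + 87335 = 257716132881811/3312717015 + 87335 = 547032273386836/3312717015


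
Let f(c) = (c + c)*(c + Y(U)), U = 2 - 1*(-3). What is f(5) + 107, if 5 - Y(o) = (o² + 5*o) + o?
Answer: -343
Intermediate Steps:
U = 5 (U = 2 + 3 = 5)
Y(o) = 5 - o² - 6*o (Y(o) = 5 - ((o² + 5*o) + o) = 5 - (o² + 6*o) = 5 + (-o² - 6*o) = 5 - o² - 6*o)
f(c) = 2*c*(-50 + c) (f(c) = (c + c)*(c + (5 - 1*5² - 6*5)) = (2*c)*(c + (5 - 1*25 - 30)) = (2*c)*(c + (5 - 25 - 30)) = (2*c)*(c - 50) = (2*c)*(-50 + c) = 2*c*(-50 + c))
f(5) + 107 = 2*5*(-50 + 5) + 107 = 2*5*(-45) + 107 = -450 + 107 = -343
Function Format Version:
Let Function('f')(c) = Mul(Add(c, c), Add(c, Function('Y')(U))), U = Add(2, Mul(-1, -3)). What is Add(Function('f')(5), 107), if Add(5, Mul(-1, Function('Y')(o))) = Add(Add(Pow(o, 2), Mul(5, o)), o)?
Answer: -343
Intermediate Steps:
U = 5 (U = Add(2, 3) = 5)
Function('Y')(o) = Add(5, Mul(-1, Pow(o, 2)), Mul(-6, o)) (Function('Y')(o) = Add(5, Mul(-1, Add(Add(Pow(o, 2), Mul(5, o)), o))) = Add(5, Mul(-1, Add(Pow(o, 2), Mul(6, o)))) = Add(5, Add(Mul(-1, Pow(o, 2)), Mul(-6, o))) = Add(5, Mul(-1, Pow(o, 2)), Mul(-6, o)))
Function('f')(c) = Mul(2, c, Add(-50, c)) (Function('f')(c) = Mul(Add(c, c), Add(c, Add(5, Mul(-1, Pow(5, 2)), Mul(-6, 5)))) = Mul(Mul(2, c), Add(c, Add(5, Mul(-1, 25), -30))) = Mul(Mul(2, c), Add(c, Add(5, -25, -30))) = Mul(Mul(2, c), Add(c, -50)) = Mul(Mul(2, c), Add(-50, c)) = Mul(2, c, Add(-50, c)))
Add(Function('f')(5), 107) = Add(Mul(2, 5, Add(-50, 5)), 107) = Add(Mul(2, 5, -45), 107) = Add(-450, 107) = -343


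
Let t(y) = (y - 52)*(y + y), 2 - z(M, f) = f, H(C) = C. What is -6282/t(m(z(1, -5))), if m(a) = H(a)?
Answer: 349/35 ≈ 9.9714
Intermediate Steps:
z(M, f) = 2 - f
m(a) = a
t(y) = 2*y*(-52 + y) (t(y) = (-52 + y)*(2*y) = 2*y*(-52 + y))
-6282/t(m(z(1, -5))) = -6282*1/(2*(-52 + (2 - 1*(-5)))*(2 - 1*(-5))) = -6282*1/(2*(-52 + (2 + 5))*(2 + 5)) = -6282*1/(14*(-52 + 7)) = -6282/(2*7*(-45)) = -6282/(-630) = -6282*(-1/630) = 349/35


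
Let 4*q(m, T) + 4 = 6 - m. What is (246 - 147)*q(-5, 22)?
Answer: 693/4 ≈ 173.25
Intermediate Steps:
q(m, T) = ½ - m/4 (q(m, T) = -1 + (6 - m)/4 = -1 + (3/2 - m/4) = ½ - m/4)
(246 - 147)*q(-5, 22) = (246 - 147)*(½ - ¼*(-5)) = 99*(½ + 5/4) = 99*(7/4) = 693/4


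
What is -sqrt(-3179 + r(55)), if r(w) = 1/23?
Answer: -6*I*sqrt(46713)/23 ≈ -56.382*I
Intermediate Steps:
r(w) = 1/23
-sqrt(-3179 + r(55)) = -sqrt(-3179 + 1/23) = -sqrt(-73116/23) = -6*I*sqrt(46713)/23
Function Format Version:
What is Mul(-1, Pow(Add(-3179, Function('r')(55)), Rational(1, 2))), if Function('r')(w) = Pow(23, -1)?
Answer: Mul(Rational(-6, 23), I, Pow(46713, Rational(1, 2))) ≈ Mul(-56.382, I)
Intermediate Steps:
Function('r')(w) = Rational(1, 23)
Mul(-1, Pow(Add(-3179, Function('r')(55)), Rational(1, 2))) = Mul(-1, Pow(Add(-3179, Rational(1, 23)), Rational(1, 2))) = Mul(-1, Pow(Rational(-73116, 23), Rational(1, 2))) = Mul(-1, Mul(Rational(6, 23), I, Pow(46713, Rational(1, 2)))) = Mul(Rational(-6, 23), I, Pow(46713, Rational(1, 2)))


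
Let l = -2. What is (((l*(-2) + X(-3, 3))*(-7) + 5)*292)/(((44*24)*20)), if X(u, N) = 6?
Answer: -949/1056 ≈ -0.89867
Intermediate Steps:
(((l*(-2) + X(-3, 3))*(-7) + 5)*292)/(((44*24)*20)) = (((-2*(-2) + 6)*(-7) + 5)*292)/(((44*24)*20)) = (((4 + 6)*(-7) + 5)*292)/((1056*20)) = ((10*(-7) + 5)*292)/21120 = ((-70 + 5)*292)*(1/21120) = -65*292*(1/21120) = -18980*1/21120 = -949/1056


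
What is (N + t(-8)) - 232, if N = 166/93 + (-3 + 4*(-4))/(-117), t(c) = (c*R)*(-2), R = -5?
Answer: -1124561/3627 ≈ -310.05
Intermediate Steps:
t(c) = 10*c (t(c) = (c*(-5))*(-2) = -5*c*(-2) = 10*c)
N = 7063/3627 (N = 166*(1/93) + (-3 - 16)*(-1/117) = 166/93 - 19*(-1/117) = 166/93 + 19/117 = 7063/3627 ≈ 1.9473)
(N + t(-8)) - 232 = (7063/3627 + 10*(-8)) - 232 = (7063/3627 - 80) - 232 = -283097/3627 - 232 = -1124561/3627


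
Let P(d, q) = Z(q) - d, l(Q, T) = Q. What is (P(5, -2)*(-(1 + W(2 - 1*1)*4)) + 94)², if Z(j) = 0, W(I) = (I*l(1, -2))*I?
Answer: 14161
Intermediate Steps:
W(I) = I² (W(I) = (I*1)*I = I*I = I²)
P(d, q) = -d (P(d, q) = 0 - d = -d)
(P(5, -2)*(-(1 + W(2 - 1*1)*4)) + 94)² = ((-1*5)*(-(1 + (2 - 1*1)²*4)) + 94)² = (-(-5)*(1 + (2 - 1)²*4) + 94)² = (-(-5)*(1 + 1²*4) + 94)² = (-(-5)*(1 + 1*4) + 94)² = (-(-5)*(1 + 4) + 94)² = (-(-5)*5 + 94)² = (-5*(-5) + 94)² = (25 + 94)² = 119² = 14161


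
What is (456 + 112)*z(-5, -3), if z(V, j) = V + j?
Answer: -4544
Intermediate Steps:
(456 + 112)*z(-5, -3) = (456 + 112)*(-5 - 3) = 568*(-8) = -4544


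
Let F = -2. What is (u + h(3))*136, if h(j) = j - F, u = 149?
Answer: 20944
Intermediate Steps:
h(j) = 2 + j (h(j) = j - 1*(-2) = j + 2 = 2 + j)
(u + h(3))*136 = (149 + (2 + 3))*136 = (149 + 5)*136 = 154*136 = 20944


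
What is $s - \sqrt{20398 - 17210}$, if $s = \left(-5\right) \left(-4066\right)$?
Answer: $20330 - 2 \sqrt{797} \approx 20274.0$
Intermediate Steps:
$s = 20330$
$s - \sqrt{20398 - 17210} = 20330 - \sqrt{20398 - 17210} = 20330 - \sqrt{3188} = 20330 - 2 \sqrt{797}$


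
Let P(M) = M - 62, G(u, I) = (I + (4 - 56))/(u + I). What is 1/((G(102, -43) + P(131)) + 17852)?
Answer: 59/1057244 ≈ 5.5805e-5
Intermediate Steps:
G(u, I) = (-52 + I)/(I + u) (G(u, I) = (I - 52)/(I + u) = (-52 + I)/(I + u))
P(M) = -62 + M
1/((G(102, -43) + P(131)) + 17852) = 1/(((-52 - 43)/(-43 + 102) + (-62 + 131)) + 17852) = 1/((-95/59 + 69) + 17852) = 1/(3976/59 + 17852) = 1/(1057244/59) = 59/1057244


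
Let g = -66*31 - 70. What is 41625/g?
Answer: -41625/2116 ≈ -19.672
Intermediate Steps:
g = -2116 (g = -2046 - 70 = -2116)
41625/g = 41625/(-2116) = 41625*(-1/2116) = -41625/2116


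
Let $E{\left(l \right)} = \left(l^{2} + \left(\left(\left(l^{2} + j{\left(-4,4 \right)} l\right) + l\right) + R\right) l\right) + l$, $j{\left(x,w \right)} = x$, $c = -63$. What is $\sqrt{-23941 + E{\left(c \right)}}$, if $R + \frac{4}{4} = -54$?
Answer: $2 i \sqrt{69631} \approx 527.75 i$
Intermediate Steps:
$R = -55$ ($R = -1 - 54 = -55$)
$E{\left(l \right)} = l + l^{2} + l \left(-55 + l^{2} - 3 l\right)$ ($E{\left(l \right)} = \left(l^{2} + \left(\left(\left(l^{2} - 4 l\right) + l\right) - 55\right) l\right) + l = \left(l^{2} + \left(\left(l^{2} - 3 l\right) - 55\right) l\right) + l = \left(l^{2} + \left(-55 + l^{2} - 3 l\right) l\right) + l = \left(l^{2} + l \left(-55 + l^{2} - 3 l\right)\right) + l = l + l^{2} + l \left(-55 + l^{2} - 3 l\right)$)
$\sqrt{-23941 + E{\left(c \right)}} = \sqrt{-23941 - 63 \left(-54 + \left(-63\right)^{2} - -126\right)} = \sqrt{-23941 - 63 \left(-54 + 3969 + 126\right)} = \sqrt{-23941 - 254583} = \sqrt{-278524} = 2 i \sqrt{69631}$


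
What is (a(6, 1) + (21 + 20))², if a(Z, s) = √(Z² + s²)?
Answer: (41 + √37)² ≈ 2216.8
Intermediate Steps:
(a(6, 1) + (21 + 20))² = (√(6² + 1²) + (21 + 20))² = (√(36 + 1) + 41)² = (√37 + 41)² = (41 + √37)²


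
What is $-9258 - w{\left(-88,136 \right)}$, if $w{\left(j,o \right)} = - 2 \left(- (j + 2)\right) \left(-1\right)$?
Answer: $-9430$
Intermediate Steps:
$w{\left(j,o \right)} = -4 - 2 j$ ($w{\left(j,o \right)} = - 2 \left(- (2 + j)\right) \left(-1\right) = - 2 \left(-2 - j\right) \left(-1\right) = \left(4 + 2 j\right) \left(-1\right) = -4 - 2 j$)
$-9258 - w{\left(-88,136 \right)} = -9258 - \left(-4 - -176\right) = -9258 - \left(-4 + 176\right) = -9258 - 172 = -9430$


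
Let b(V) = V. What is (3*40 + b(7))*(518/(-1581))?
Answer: -65786/1581 ≈ -41.610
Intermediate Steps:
(3*40 + b(7))*(518/(-1581)) = (3*40 + 7)*(518/(-1581)) = (120 + 7)*(518*(-1/1581)) = 127*(-518/1581) = -65786/1581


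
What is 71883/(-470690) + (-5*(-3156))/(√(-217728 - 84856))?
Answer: -71883/470690 - 3945*I*√75646/37823 ≈ -0.15272 - 28.687*I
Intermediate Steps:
71883/(-470690) + (-5*(-3156))/(√(-217728 - 84856)) = 71883*(-1/470690) + 15780/(√(-302584)) = -71883/470690 + 15780/((2*I*√75646)) = -71883/470690 + 15780*(-I*√75646/151292) = -71883/470690 - 3945*I*√75646/37823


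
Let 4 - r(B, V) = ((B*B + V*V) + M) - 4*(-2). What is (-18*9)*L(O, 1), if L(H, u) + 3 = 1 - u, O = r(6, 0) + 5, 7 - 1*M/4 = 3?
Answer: 486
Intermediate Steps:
M = 16 (M = 28 - 4*3 = 28 - 12 = 16)
r(B, V) = -20 - B² - V² (r(B, V) = 4 - (((B*B + V*V) + 16) - 4*(-2)) = 4 - (((B² + V²) + 16) + 8) = 4 - ((16 + B² + V²) + 8) = 4 - (24 + B² + V²) = 4 + (-24 - B² - V²) = -20 - B² - V²)
O = -51 (O = (-20 - 1*6² - 1*0²) + 5 = (-20 - 1*36 - 1*0) + 5 = (-20 - 36 + 0) + 5 = -56 + 5 = -51)
L(H, u) = -2 - u (L(H, u) = -3 + (1 - u) = -2 - u)
(-18*9)*L(O, 1) = (-18*9)*(-2 - 1*1) = -162*(-2 - 1) = -162*(-3) = 486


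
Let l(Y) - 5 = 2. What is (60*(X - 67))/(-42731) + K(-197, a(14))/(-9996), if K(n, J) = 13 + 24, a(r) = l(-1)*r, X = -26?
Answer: 54196633/427139076 ≈ 0.12688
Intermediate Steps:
l(Y) = 7 (l(Y) = 5 + 2 = 7)
a(r) = 7*r
K(n, J) = 37
(60*(X - 67))/(-42731) + K(-197, a(14))/(-9996) = (60*(-26 - 67))/(-42731) + 37/(-9996) = (60*(-93))*(-1/42731) + 37*(-1/9996) = -5580*(-1/42731) - 37/9996 = 5580/42731 - 37/9996 = 54196633/427139076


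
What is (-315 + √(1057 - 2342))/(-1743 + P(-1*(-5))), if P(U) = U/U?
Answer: 315/1742 - I*√1285/1742 ≈ 0.18083 - 0.020578*I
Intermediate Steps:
P(U) = 1
(-315 + √(1057 - 2342))/(-1743 + P(-1*(-5))) = (-315 + √(1057 - 2342))/(-1743 + 1) = (-315 + √(-1285))/(-1742) = (-315 + I*√1285)*(-1/1742) = 315/1742 - I*√1285/1742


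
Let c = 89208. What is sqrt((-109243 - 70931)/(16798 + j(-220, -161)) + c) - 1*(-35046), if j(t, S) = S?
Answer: 35046 + sqrt(24688864158114)/16637 ≈ 35345.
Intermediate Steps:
sqrt((-109243 - 70931)/(16798 + j(-220, -161)) + c) - 1*(-35046) = sqrt((-109243 - 70931)/(16798 - 161) + 89208) - 1*(-35046) = sqrt(-180174/16637 + 89208) + 35046 = sqrt(1483973322/16637) + 35046 = sqrt(24688864158114)/16637 + 35046 = 35046 + sqrt(24688864158114)/16637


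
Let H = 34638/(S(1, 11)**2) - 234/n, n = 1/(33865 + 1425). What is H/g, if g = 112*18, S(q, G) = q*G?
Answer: -166527737/40656 ≈ -4096.0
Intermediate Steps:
S(q, G) = G*q
g = 2016
n = 1/35290 ≈ 2.8337e-5
H = -999166422/121 (H = 34638/((11*1)**2) - 234/1/35290 = 34638/(11**2) - 234*35290 = 34638/121 - 8257860 = -999166422/121 ≈ -8.2576e+6)
H/g = -999166422/121/2016 = -999166422/121*1/2016 = -166527737/40656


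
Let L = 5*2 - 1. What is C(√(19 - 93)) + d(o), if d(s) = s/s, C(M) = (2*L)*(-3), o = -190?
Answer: -53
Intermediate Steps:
L = 9 (L = 10 - 1 = 9)
C(M) = -54 (C(M) = (2*9)*(-3) = 18*(-3) = -54)
d(s) = 1
C(√(19 - 93)) + d(o) = -54 + 1 = -53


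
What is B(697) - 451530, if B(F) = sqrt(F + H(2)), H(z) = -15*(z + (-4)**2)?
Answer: -451530 + sqrt(427) ≈ -4.5151e+5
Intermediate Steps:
H(z) = -240 - 15*z (H(z) = -15*(z + 16) = -15*(16 + z) = -240 - 15*z)
B(F) = sqrt(-270 + F) (B(F) = sqrt(F + (-240 - 15*2)) = sqrt(F + (-240 - 30)) = sqrt(F - 270) = sqrt(-270 + F))
B(697) - 451530 = sqrt(-270 + 697) - 451530 = sqrt(427) - 451530 = -451530 + sqrt(427)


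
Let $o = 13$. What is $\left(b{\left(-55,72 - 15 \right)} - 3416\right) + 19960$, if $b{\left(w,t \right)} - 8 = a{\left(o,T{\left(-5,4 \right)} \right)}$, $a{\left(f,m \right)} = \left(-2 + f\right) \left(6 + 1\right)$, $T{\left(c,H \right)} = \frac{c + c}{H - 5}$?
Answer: $16629$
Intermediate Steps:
$T{\left(c,H \right)} = \frac{2 c}{-5 + H}$
$a{\left(f,m \right)} = -14 + 7 f$ ($a{\left(f,m \right)} = \left(-2 + f\right) 7 = -14 + 7 f$)
$b{\left(w,t \right)} = 85$ ($b{\left(w,t \right)} = 8 + \left(-14 + 7 \cdot 13\right) = 8 + \left(-14 + 91\right) = 8 + 77 = 85$)
$\left(b{\left(-55,72 - 15 \right)} - 3416\right) + 19960 = \left(85 - 3416\right) + 19960 = -3331 + 19960 = 16629$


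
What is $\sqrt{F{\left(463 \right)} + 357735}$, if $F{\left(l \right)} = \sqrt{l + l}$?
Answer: $\sqrt{357735 + \sqrt{926}} \approx 598.13$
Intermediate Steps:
$F{\left(l \right)} = \sqrt{2} \sqrt{l}$ ($F{\left(l \right)} = \sqrt{2 l} = \sqrt{2} \sqrt{l}$)
$\sqrt{F{\left(463 \right)} + 357735} = \sqrt{\sqrt{2} \sqrt{463} + 357735} = \sqrt{\sqrt{926} + 357735} = \sqrt{357735 + \sqrt{926}}$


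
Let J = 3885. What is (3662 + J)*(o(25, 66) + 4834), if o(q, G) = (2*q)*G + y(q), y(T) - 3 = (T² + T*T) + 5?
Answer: 70881424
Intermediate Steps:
y(T) = 8 + 2*T² (y(T) = 3 + ((T² + T*T) + 5) = 3 + ((T² + T²) + 5) = 3 + (2*T² + 5) = 3 + (5 + 2*T²) = 8 + 2*T²)
o(q, G) = 8 + 2*q² + 2*G*q (o(q, G) = (2*q)*G + (8 + 2*q²) = 2*G*q + (8 + 2*q²) = 8 + 2*q² + 2*G*q)
(3662 + J)*(o(25, 66) + 4834) = (3662 + 3885)*((8 + 2*25² + 2*66*25) + 4834) = 7547*((8 + 2*625 + 3300) + 4834) = 7547*((8 + 1250 + 3300) + 4834) = 7547*(4558 + 4834) = 7547*9392 = 70881424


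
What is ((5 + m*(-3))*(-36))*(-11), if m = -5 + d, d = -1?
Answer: 9108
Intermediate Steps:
m = -6 (m = -5 - 1 = -6)
((5 + m*(-3))*(-36))*(-11) = ((5 - 6*(-3))*(-36))*(-11) = ((5 + 18)*(-36))*(-11) = (23*(-36))*(-11) = -828*(-11) = 9108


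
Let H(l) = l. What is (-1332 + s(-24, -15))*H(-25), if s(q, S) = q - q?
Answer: 33300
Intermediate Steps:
s(q, S) = 0
(-1332 + s(-24, -15))*H(-25) = (-1332 + 0)*(-25) = -1332*(-25) = 33300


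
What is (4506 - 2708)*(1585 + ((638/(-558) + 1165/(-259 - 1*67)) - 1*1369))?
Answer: 557294015/1467 ≈ 3.7989e+5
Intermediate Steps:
(4506 - 2708)*(1585 + ((638/(-558) + 1165/(-259 - 1*67)) - 1*1369)) = 1798*(1585 + ((638*(-1/558) + 1165/(-259 - 67)) - 1369)) = 1798*(1585 + ((-319/279 + 1165/(-326)) - 1369)) = 1798*(1585 + ((-319/279 + 1165*(-1/326)) - 1369)) = 1798*(1585 + ((-319/279 - 1165/326) - 1369)) = 1798*(1585 + (-429029/90954 - 1369)) = 1798*(1585 - 124945055/90954) = 1798*(19217035/90954) = 557294015/1467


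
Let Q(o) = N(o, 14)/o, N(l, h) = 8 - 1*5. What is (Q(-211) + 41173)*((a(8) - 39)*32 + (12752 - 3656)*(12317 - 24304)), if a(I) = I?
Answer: -947239338500000/211 ≈ -4.4893e+12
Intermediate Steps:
N(l, h) = 3 (N(l, h) = 8 - 5 = 3)
Q(o) = 3/o
(Q(-211) + 41173)*((a(8) - 39)*32 + (12752 - 3656)*(12317 - 24304)) = (3/(-211) + 41173)*((8 - 39)*32 + (12752 - 3656)*(12317 - 24304)) = (3*(-1/211) + 41173)*(-31*32 + 9096*(-11987)) = (-3/211 + 41173)*(-992 - 109033752) = (8687500/211)*(-109034744) = -947239338500000/211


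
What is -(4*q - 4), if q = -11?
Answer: 48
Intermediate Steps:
-(4*q - 4) = -(4*(-11) - 4) = -(-44 - 4) = -1*(-48) = 48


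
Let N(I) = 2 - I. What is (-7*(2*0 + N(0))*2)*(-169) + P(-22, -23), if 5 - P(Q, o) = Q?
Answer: 4759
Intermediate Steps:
P(Q, o) = 5 - Q
(-7*(2*0 + N(0))*2)*(-169) + P(-22, -23) = (-7*(2*0 + (2 - 1*0))*2)*(-169) + (5 - 1*(-22)) = (-7*(0 + (2 + 0))*2)*(-169) + (5 + 22) = (-7*(0 + 2)*2)*(-169) + 27 = (-7*2*2)*(-169) + 27 = -14*2*(-169) + 27 = -28*(-169) + 27 = 4732 + 27 = 4759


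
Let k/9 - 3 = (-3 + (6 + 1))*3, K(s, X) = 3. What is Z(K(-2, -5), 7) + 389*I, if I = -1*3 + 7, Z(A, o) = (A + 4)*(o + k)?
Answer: 2550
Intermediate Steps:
k = 135 (k = 27 + 9*((-3 + (6 + 1))*3) = 27 + 9*((-3 + 7)*3) = 27 + 9*(4*3) = 27 + 9*12 = 27 + 108 = 135)
Z(A, o) = (4 + A)*(135 + o) (Z(A, o) = (A + 4)*(o + 135) = (4 + A)*(135 + o))
I = 4 (I = -3 + 7 = 4)
Z(K(-2, -5), 7) + 389*I = (540 + 4*7 + 135*3 + 3*7) + 389*4 = (540 + 28 + 405 + 21) + 1556 = 994 + 1556 = 2550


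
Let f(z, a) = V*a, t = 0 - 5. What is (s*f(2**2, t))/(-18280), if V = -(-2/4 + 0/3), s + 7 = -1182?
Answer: -1189/7312 ≈ -0.16261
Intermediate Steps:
t = -5
s = -1189 (s = -7 - 1182 = -1189)
V = 1/2 (V = -(-2*1/4 + 0*(1/3)) = -(-1/2 + 0) = -1*(-1/2) = 1/2 ≈ 0.50000)
f(z, a) = a/2
(s*f(2**2, t))/(-18280) = -1189*(-5)/2/(-18280) = -1189*(-5/2)*(-1/18280) = (5945/2)*(-1/18280) = -1189/7312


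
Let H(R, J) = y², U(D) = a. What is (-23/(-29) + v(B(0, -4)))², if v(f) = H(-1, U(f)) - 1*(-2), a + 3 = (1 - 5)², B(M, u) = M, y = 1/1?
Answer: 12100/841 ≈ 14.388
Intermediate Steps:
y = 1
a = 13 (a = -3 + (1 - 5)² = -3 + (-4)² = -3 + 16 = 13)
U(D) = 13
H(R, J) = 1 (H(R, J) = 1² = 1)
v(f) = 3 (v(f) = 1 - 1*(-2) = 1 + 2 = 3)
(-23/(-29) + v(B(0, -4)))² = (-23/(-29) + 3)² = (-23*(-1/29) + 3)² = (23/29 + 3)² = (110/29)² = 12100/841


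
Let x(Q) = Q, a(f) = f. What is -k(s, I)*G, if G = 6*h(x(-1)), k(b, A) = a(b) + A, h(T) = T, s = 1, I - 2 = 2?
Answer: 30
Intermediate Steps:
I = 4 (I = 2 + 2 = 4)
k(b, A) = A + b (k(b, A) = b + A = A + b)
G = -6 (G = 6*(-1) = -6)
-k(s, I)*G = -(4 + 1)*(-6) = -5*(-6) = -1*(-30) = 30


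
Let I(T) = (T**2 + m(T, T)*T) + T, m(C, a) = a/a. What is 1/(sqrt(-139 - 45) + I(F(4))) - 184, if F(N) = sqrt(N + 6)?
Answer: (1 - 368*I*sqrt(46) - 184*sqrt(10)*(2 + sqrt(10)))/(sqrt(10)*(2 + sqrt(10)) + 2*I*sqrt(46)) ≈ -183.96 - 0.030111*I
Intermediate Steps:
m(C, a) = 1
F(N) = sqrt(6 + N)
I(T) = T**2 + 2*T (I(T) = (T**2 + 1*T) + T = (T**2 + T) + T = (T + T**2) + T = T**2 + 2*T)
1/(sqrt(-139 - 45) + I(F(4))) - 184 = 1/(sqrt(-139 - 45) + sqrt(6 + 4)*(2 + sqrt(6 + 4))) - 184 = 1/(sqrt(-184) + sqrt(10)*(2 + sqrt(10))) - 184 = 1/(2*I*sqrt(46) + sqrt(10)*(2 + sqrt(10))) - 184 = 1/(sqrt(10)*(2 + sqrt(10)) + 2*I*sqrt(46)) - 184 = -184 + 1/(sqrt(10)*(2 + sqrt(10)) + 2*I*sqrt(46))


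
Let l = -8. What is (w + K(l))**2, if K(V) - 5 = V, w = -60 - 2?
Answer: 4225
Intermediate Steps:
w = -62
K(V) = 5 + V
(w + K(l))**2 = (-62 + (5 - 8))**2 = (-62 - 3)**2 = (-65)**2 = 4225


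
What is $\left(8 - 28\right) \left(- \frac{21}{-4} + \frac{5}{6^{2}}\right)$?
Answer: $- \frac{970}{9} \approx -107.78$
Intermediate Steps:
$\left(8 - 28\right) \left(- \frac{21}{-4} + \frac{5}{6^{2}}\right) = - 20 \left(\left(-21\right) \left(- \frac{1}{4}\right) + \frac{5}{36}\right) = - 20 \left(\frac{21}{4} + 5 \cdot \frac{1}{36}\right) = - 20 \left(\frac{21}{4} + \frac{5}{36}\right) = \left(-20\right) \frac{97}{18} = - \frac{970}{9}$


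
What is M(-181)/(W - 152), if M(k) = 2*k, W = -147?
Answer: 362/299 ≈ 1.2107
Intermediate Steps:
M(-181)/(W - 152) = (2*(-181))/(-147 - 152) = -362/(-299) = -362*(-1/299) = 362/299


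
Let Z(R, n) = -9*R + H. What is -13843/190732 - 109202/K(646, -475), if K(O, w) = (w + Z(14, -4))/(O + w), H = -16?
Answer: 3561633471613/117681644 ≈ 30265.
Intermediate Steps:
Z(R, n) = -16 - 9*R (Z(R, n) = -9*R - 16 = -16 - 9*R)
K(O, w) = (-142 + w)/(O + w) (K(O, w) = (w + (-16 - 9*14))/(O + w) = (w + (-16 - 126))/(O + w) = (w - 142)/(O + w) = (-142 + w)/(O + w))
-13843/190732 - 109202/K(646, -475) = -13843/190732 - 109202*(646 - 475)/(-142 - 475) = -13843*1/190732 - 109202/(-617/171) = -13843/190732 - 109202/((1/171)*(-617)) = -13843/190732 - 109202/(-617/171) = -13843/190732 - 109202*(-171/617) = -13843/190732 + 18673542/617 = 3561633471613/117681644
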